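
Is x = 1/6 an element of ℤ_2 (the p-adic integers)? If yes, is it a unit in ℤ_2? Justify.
x ∉ ℤ_2 (v_2(x) = -1 < 0)

ℤ_2 = {x ∈ ℚ_2 : v_2(x) ≥ 0} and ℤ_2^× = {x ∈ ℤ_2 : v_2(x) = 0}. Here v_2(1/6) = v_2(num) − v_2(den) = -1; compare against these criteria.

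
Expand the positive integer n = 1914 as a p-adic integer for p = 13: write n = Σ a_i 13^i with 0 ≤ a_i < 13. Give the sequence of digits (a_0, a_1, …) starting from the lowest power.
(a_0, a_1, …) = (3, 4, 11)

Repeated division by 13 gives the digits low-to-high: 1914 = 3 + 4·13^1 + 11·13^2. Digit sequence: (3, 4, 11).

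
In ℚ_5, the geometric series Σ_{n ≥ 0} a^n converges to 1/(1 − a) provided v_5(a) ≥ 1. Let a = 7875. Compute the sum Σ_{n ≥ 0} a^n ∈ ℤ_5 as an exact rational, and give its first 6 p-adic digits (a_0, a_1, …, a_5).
Σ a^n = 1/(1 − a) = -1/7874;  first 6 digits = (1, 0, 0, 3, 2, 2)

v_5(a) = 3 ≥ 1, so the series converges in ℤ_5 to 1/(1 − a) = 1/(1 − 7875) = -1/7874. Expand this rational in ℤ_5: compute digits iteratively via d_i = x_i mod 5, x_{i+1} = (x_i − d_i)/5. The first 6 digits are (1, 0, 0, 3, 2, 2).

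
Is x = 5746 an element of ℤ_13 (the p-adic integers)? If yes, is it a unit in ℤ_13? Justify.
x ∈ ℤ_13 but not a unit; v_13(x) = 2 > 0

ℤ_13 = {x ∈ ℚ_13 : v_13(x) ≥ 0} and ℤ_13^× = {x ∈ ℤ_13 : v_13(x) = 0}. Here v_13(5746) = v_13(num) − v_13(den) = 2; compare against these criteria.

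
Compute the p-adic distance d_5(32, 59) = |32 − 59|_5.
d_5(32, 59) = 1

Step 1 — x − y = 32 − 59 = -27. Step 2 — v_5(-27) = 0 (factor: -27 = −(5^0 · 27); the sign does not affect v_p). Step 3 — |x − y|_5 = 5^{0} = 1.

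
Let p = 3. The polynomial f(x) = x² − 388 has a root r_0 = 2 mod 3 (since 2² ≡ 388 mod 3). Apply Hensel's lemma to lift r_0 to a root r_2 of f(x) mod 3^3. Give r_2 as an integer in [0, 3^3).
r_2 = 8 (mod 27)

Hensel's recurrence: r_{i+1} = r_i − f(r_i)·(f′(r_i))^{-1} mod 3^{i+2}, with f′(x) = 2x. Iterate:
  r_0 = 2 (mod 3)
  r_1 = 8 (mod 9)
  r_2 = 8 (mod 27)
Final: r_2 = 8, and one checks f(r_2) ≡ 0 mod 3^3.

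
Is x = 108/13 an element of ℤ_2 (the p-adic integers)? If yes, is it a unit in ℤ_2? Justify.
x ∈ ℤ_2 but not a unit; v_2(x) = 2 > 0

ℤ_2 = {x ∈ ℚ_2 : v_2(x) ≥ 0} and ℤ_2^× = {x ∈ ℤ_2 : v_2(x) = 0}. Here v_2(108/13) = v_2(num) − v_2(den) = 2; compare against these criteria.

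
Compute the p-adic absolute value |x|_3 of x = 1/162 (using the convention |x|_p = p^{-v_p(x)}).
|1/162|_3 = 81

Step 1 — compute v_3(x) by factoring powers of 3 out of the numerator and denominator: v_3(1/162) = -4. Step 2 — apply |x|_p = p^{-v_p(x)} = 3^{4} = 81.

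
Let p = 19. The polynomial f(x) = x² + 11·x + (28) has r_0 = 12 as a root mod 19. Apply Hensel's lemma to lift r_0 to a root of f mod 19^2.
r_1 = 354 (mod 361)

Hensel: r_{i+1} = r_i − f(r_i)·(f′(r_i))^{-1} mod 19^{i+2}, f′(x) = 2x + 11. Iterate:
  r_0 = 12 (mod 19)
  r_1 = 354 (mod 361)
Final: r = 354 satisfies f(r) ≡ 0 mod 19^2.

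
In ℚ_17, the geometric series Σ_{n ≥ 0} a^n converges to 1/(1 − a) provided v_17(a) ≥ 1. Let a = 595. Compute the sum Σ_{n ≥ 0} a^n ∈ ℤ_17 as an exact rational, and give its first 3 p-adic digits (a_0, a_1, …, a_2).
Σ a^n = 1/(1 − a) = -1/594;  first 3 digits = (1, 1, 3)

v_17(a) = 1 ≥ 1, so the series converges in ℤ_17 to 1/(1 − a) = 1/(1 − 595) = -1/594. Expand this rational in ℤ_17: compute digits iteratively via d_i = x_i mod 17, x_{i+1} = (x_i − d_i)/17. The first 3 digits are (1, 1, 3).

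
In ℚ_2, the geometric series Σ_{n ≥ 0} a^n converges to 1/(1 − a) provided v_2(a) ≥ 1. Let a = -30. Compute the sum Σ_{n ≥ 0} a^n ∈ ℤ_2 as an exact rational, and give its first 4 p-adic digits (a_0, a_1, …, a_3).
Σ a^n = 1/(1 − a) = 1/31;  first 4 digits = (1, 1, 1, 1)

v_2(a) = 1 ≥ 1, so the series converges in ℤ_2 to 1/(1 − a) = 1/(1 − (-30)) = 1/31. Expand this rational in ℤ_2: compute digits iteratively via d_i = x_i mod 2, x_{i+1} = (x_i − d_i)/2. The first 4 digits are (1, 1, 1, 1).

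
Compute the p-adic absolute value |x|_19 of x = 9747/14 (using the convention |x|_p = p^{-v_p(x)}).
|9747/14|_19 = 1/361

Step 1 — compute v_19(x) by factoring powers of 19 out of the numerator and denominator: v_19(9747/14) = 2. Step 2 — apply |x|_p = p^{-v_p(x)} = 19^{-2} = 1/361.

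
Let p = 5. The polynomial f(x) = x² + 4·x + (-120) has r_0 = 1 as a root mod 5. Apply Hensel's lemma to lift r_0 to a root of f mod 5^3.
r_2 = 66 (mod 125)

Hensel: r_{i+1} = r_i − f(r_i)·(f′(r_i))^{-1} mod 5^{i+2}, f′(x) = 2x + 4. Iterate:
  r_0 = 1 (mod 5)
  r_1 = 16 (mod 25)
  r_2 = 66 (mod 125)
Final: r = 66 satisfies f(r) ≡ 0 mod 5^3.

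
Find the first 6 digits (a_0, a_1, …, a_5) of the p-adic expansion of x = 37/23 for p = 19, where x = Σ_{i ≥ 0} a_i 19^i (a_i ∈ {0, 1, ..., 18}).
(a_0, …, a_5) = (14, 1, 9, 2, 4, 13)

v_19(37/23) = 0 (numerator and denominator both coprime to 19), so x ∈ ℤ_19^×. Compute digits iteratively via a_i = x_i mod 19, x_{i+1} = (x_i − a_i)/19, with x_0 = x:
  x_0 = 37/23;  a_0 = 14;  x_1 = (x_0 − 14)/19 = -15/23
  x_1 = -15/23;  a_1 = 1;  x_2 = (x_1 − 1)/19 = -2/23
  x_2 = -2/23;  a_2 = 9;  x_3 = (x_2 − 9)/19 = -11/23
  x_3 = -11/23;  a_3 = 2;  x_4 = (x_3 − 2)/19 = -3/23
  x_4 = -3/23;  a_4 = 4;  x_5 = (x_4 − 4)/19 = -5/23
  x_5 = -5/23;  a_5 = 13;  x_6 = (x_5 − 13)/19 = -16/23
Digits: (14, 1, 9, 2, 4, 13).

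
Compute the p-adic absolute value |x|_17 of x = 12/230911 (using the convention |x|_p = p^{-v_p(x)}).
|12/230911|_17 = 4913

Step 1 — compute v_17(x) by factoring powers of 17 out of the numerator and denominator: v_17(12/230911) = -3. Step 2 — apply |x|_p = p^{-v_p(x)} = 17^{3} = 4913.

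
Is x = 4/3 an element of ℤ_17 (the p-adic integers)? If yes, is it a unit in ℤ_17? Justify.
x ∈ ℤ_17^× (unit); v_17(x) = 0

ℤ_17 = {x ∈ ℚ_17 : v_17(x) ≥ 0} and ℤ_17^× = {x ∈ ℤ_17 : v_17(x) = 0}. Here v_17(4/3) = v_17(num) − v_17(den) = 0; compare against these criteria.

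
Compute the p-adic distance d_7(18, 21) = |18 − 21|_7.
d_7(18, 21) = 1

Step 1 — x − y = 18 − 21 = -3. Step 2 — v_7(-3) = 0 (factor: -3 = −(7^0 · 3); the sign does not affect v_p). Step 3 — |x − y|_7 = 7^{0} = 1.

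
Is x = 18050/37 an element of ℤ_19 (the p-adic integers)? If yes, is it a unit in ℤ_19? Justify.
x ∈ ℤ_19 but not a unit; v_19(x) = 2 > 0

ℤ_19 = {x ∈ ℚ_19 : v_19(x) ≥ 0} and ℤ_19^× = {x ∈ ℤ_19 : v_19(x) = 0}. Here v_19(18050/37) = v_19(num) − v_19(den) = 2; compare against these criteria.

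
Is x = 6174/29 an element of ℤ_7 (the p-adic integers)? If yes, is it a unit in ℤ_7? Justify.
x ∈ ℤ_7 but not a unit; v_7(x) = 3 > 0

ℤ_7 = {x ∈ ℚ_7 : v_7(x) ≥ 0} and ℤ_7^× = {x ∈ ℤ_7 : v_7(x) = 0}. Here v_7(6174/29) = v_7(num) − v_7(den) = 3; compare against these criteria.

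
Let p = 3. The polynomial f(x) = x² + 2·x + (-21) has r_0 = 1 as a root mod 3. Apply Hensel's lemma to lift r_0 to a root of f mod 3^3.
r_2 = 19 (mod 27)

Hensel: r_{i+1} = r_i − f(r_i)·(f′(r_i))^{-1} mod 3^{i+2}, f′(x) = 2x + 2. Iterate:
  r_0 = 1 (mod 3)
  r_1 = 1 (mod 9)
  r_2 = 19 (mod 27)
Final: r = 19 satisfies f(r) ≡ 0 mod 3^3.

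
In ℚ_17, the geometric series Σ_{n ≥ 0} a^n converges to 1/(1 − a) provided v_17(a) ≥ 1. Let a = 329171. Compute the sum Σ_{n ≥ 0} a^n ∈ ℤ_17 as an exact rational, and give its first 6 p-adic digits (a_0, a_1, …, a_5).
Σ a^n = 1/(1 − a) = -1/329170;  first 6 digits = (1, 0, 0, 16, 3, 0)

v_17(a) = 3 ≥ 1, so the series converges in ℤ_17 to 1/(1 − a) = 1/(1 − 329171) = -1/329170. Expand this rational in ℤ_17: compute digits iteratively via d_i = x_i mod 17, x_{i+1} = (x_i − d_i)/17. The first 6 digits are (1, 0, 0, 16, 3, 0).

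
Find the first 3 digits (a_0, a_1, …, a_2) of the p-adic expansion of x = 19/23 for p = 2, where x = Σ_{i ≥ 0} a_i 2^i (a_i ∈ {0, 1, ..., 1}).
(a_0, …, a_2) = (1, 0, 1)

v_2(19/23) = 0 (numerator and denominator both coprime to 2), so x ∈ ℤ_2^×. Compute digits iteratively via a_i = x_i mod 2, x_{i+1} = (x_i − a_i)/2, with x_0 = x:
  x_0 = 19/23;  a_0 = 1;  x_1 = (x_0 − 1)/2 = -2/23
  x_1 = -2/23;  a_1 = 0;  x_2 = (x_1 − 0)/2 = -1/23
  x_2 = -1/23;  a_2 = 1;  x_3 = (x_2 − 1)/2 = -12/23
Digits: (1, 0, 1).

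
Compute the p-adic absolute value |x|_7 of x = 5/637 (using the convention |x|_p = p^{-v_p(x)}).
|5/637|_7 = 49

Step 1 — compute v_7(x) by factoring powers of 7 out of the numerator and denominator: v_7(5/637) = -2. Step 2 — apply |x|_p = p^{-v_p(x)} = 7^{2} = 49.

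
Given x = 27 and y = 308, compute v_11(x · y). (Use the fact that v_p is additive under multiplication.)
v_11(8316) = 1

v_p(x) = 0 (factor: 27 = 11^0 · 27); v_p(y) = 1 (factor: 308 = 11^1 · 28). Additivity: v_p(xy) = v_p(x) + v_p(y) = 0 + 1 = 1. (Direct check: xy = 8316 = 11^1 · (756).)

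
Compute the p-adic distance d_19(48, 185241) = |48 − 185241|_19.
d_19(48, 185241) = 1/6859

Step 1 — x − y = 48 − 185241 = -185193. Step 2 — v_19(-185193) = 3 (factor: -185193 = −(19^3 · 27); the sign does not affect v_p). Step 3 — |x − y|_19 = 19^{-3} = 1/6859.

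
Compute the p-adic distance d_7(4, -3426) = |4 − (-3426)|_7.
d_7(4, -3426) = 1/343

Step 1 — x − y = 4 − (-3426) = 3430. Step 2 — v_7(3430) = 3 (factor: 3430 = (7^3 · 10); the sign does not affect v_p). Step 3 — |x − y|_7 = 7^{-3} = 1/343.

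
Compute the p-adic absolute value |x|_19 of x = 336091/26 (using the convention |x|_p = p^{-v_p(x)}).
|336091/26|_19 = 1/6859

Step 1 — compute v_19(x) by factoring powers of 19 out of the numerator and denominator: v_19(336091/26) = 3. Step 2 — apply |x|_p = p^{-v_p(x)} = 19^{-3} = 1/6859.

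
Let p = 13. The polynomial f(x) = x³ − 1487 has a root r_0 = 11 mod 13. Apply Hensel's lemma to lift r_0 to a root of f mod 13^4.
r_3 = 7967 (mod 28561)

Hensel: r_{i+1} = r_i − f(r_i)/f′(r_i) mod 13^{i+2}, where f′(x) = 3x². Iterate:
  r_0 = 11 (mod 13)
  r_1 = 24 (mod 169)
  r_2 = 1376 (mod 2197)
  r_3 = 7967 (mod 28561)
Final: r = 7967 with f(r) ≡ 0 mod 13^4.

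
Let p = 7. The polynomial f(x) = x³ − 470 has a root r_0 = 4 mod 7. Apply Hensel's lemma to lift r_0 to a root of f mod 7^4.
r_3 = 235 (mod 2401)

Hensel: r_{i+1} = r_i − f(r_i)/f′(r_i) mod 7^{i+2}, where f′(x) = 3x². Iterate:
  r_0 = 4 (mod 7)
  r_1 = 39 (mod 49)
  r_2 = 235 (mod 343)
  r_3 = 235 (mod 2401)
Final: r = 235 with f(r) ≡ 0 mod 7^4.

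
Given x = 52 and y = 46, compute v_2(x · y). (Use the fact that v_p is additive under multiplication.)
v_2(2392) = 3

v_p(x) = 2 (factor: 52 = 2^2 · 13); v_p(y) = 1 (factor: 46 = 2^1 · 23). Additivity: v_p(xy) = v_p(x) + v_p(y) = 2 + 1 = 3. (Direct check: xy = 2392 = 2^3 · (299).)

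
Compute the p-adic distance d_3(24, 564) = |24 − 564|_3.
d_3(24, 564) = 1/27

Step 1 — x − y = 24 − 564 = -540. Step 2 — v_3(-540) = 3 (factor: -540 = −(3^3 · 20); the sign does not affect v_p). Step 3 — |x − y|_3 = 3^{-3} = 1/27.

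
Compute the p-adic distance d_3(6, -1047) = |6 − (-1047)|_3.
d_3(6, -1047) = 1/81

Step 1 — x − y = 6 − (-1047) = 1053. Step 2 — v_3(1053) = 4 (factor: 1053 = (3^4 · 13); the sign does not affect v_p). Step 3 — |x − y|_3 = 3^{-4} = 1/81.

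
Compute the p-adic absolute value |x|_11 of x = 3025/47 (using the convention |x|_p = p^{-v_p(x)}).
|3025/47|_11 = 1/121

Step 1 — compute v_11(x) by factoring powers of 11 out of the numerator and denominator: v_11(3025/47) = 2. Step 2 — apply |x|_p = p^{-v_p(x)} = 11^{-2} = 1/121.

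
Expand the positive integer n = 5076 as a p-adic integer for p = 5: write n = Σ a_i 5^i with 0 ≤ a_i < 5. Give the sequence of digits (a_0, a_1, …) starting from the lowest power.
(a_0, a_1, …) = (1, 0, 3, 0, 3, 1)

Repeated division by 5 gives the digits low-to-high: 5076 = 1 + 3·5^2 + 3·5^4 + 1·5^5. Digit sequence: (1, 0, 3, 0, 3, 1).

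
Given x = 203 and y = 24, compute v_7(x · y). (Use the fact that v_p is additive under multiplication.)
v_7(4872) = 1

v_p(x) = 1 (factor: 203 = 7^1 · 29); v_p(y) = 0 (factor: 24 = 7^0 · 24). Additivity: v_p(xy) = v_p(x) + v_p(y) = 1 + 0 = 1. (Direct check: xy = 4872 = 7^1 · (696).)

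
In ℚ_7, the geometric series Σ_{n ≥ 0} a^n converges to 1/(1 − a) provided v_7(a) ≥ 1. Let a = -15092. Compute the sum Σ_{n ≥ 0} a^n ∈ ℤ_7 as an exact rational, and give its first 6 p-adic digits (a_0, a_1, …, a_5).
Σ a^n = 1/(1 − a) = 1/15093;  first 6 digits = (1, 0, 0, 5, 0, 6)

v_7(a) = 3 ≥ 1, so the series converges in ℤ_7 to 1/(1 − a) = 1/(1 − (-15092)) = 1/15093. Expand this rational in ℤ_7: compute digits iteratively via d_i = x_i mod 7, x_{i+1} = (x_i − d_i)/7. The first 6 digits are (1, 0, 0, 5, 0, 6).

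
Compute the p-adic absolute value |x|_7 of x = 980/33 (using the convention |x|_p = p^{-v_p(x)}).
|980/33|_7 = 1/49

Step 1 — compute v_7(x) by factoring powers of 7 out of the numerator and denominator: v_7(980/33) = 2. Step 2 — apply |x|_p = p^{-v_p(x)} = 7^{-2} = 1/49.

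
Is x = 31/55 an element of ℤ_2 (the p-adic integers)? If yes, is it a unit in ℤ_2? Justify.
x ∈ ℤ_2^× (unit); v_2(x) = 0

ℤ_2 = {x ∈ ℚ_2 : v_2(x) ≥ 0} and ℤ_2^× = {x ∈ ℤ_2 : v_2(x) = 0}. Here v_2(31/55) = v_2(num) − v_2(den) = 0; compare against these criteria.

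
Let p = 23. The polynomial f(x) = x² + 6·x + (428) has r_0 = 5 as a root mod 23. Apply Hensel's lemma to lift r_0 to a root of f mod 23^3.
r_2 = 2719 (mod 12167)

Hensel: r_{i+1} = r_i − f(r_i)·(f′(r_i))^{-1} mod 23^{i+2}, f′(x) = 2x + 6. Iterate:
  r_0 = 5 (mod 23)
  r_1 = 74 (mod 529)
  r_2 = 2719 (mod 12167)
Final: r = 2719 satisfies f(r) ≡ 0 mod 23^3.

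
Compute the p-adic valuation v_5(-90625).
v_5(-90625) = 5

v_5(n) is the largest exponent k such that 5^k divides n. Factor out: -90625 = -5^5 · 29. (Sign doesn't affect v_p.) So v_5(-90625) = 5.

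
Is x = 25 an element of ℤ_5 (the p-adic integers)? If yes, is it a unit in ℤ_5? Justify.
x ∈ ℤ_5 but not a unit; v_5(x) = 2 > 0

ℤ_5 = {x ∈ ℚ_5 : v_5(x) ≥ 0} and ℤ_5^× = {x ∈ ℤ_5 : v_5(x) = 0}. Here v_5(25) = v_5(num) − v_5(den) = 2; compare against these criteria.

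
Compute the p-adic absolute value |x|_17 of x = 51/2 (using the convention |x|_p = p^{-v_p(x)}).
|51/2|_17 = 1/17

Step 1 — compute v_17(x) by factoring powers of 17 out of the numerator and denominator: v_17(51/2) = 1. Step 2 — apply |x|_p = p^{-v_p(x)} = 17^{-1} = 1/17.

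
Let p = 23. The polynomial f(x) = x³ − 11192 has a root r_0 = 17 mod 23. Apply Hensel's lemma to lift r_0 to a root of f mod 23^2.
r_1 = 178 (mod 529)

Hensel: r_{i+1} = r_i − f(r_i)/f′(r_i) mod 23^{i+2}, where f′(x) = 3x². Iterate:
  r_0 = 17 (mod 23)
  r_1 = 178 (mod 529)
Final: r = 178 with f(r) ≡ 0 mod 23^2.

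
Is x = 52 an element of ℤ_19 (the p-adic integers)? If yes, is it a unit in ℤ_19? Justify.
x ∈ ℤ_19^× (unit); v_19(x) = 0

ℤ_19 = {x ∈ ℚ_19 : v_19(x) ≥ 0} and ℤ_19^× = {x ∈ ℤ_19 : v_19(x) = 0}. Here v_19(52) = v_19(num) − v_19(den) = 0; compare against these criteria.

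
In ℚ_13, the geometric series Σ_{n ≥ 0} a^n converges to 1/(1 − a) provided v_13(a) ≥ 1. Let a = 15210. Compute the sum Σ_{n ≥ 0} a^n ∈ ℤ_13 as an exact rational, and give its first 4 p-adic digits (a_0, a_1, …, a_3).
Σ a^n = 1/(1 − a) = -1/15209;  first 4 digits = (1, 0, 12, 6)

v_13(a) = 2 ≥ 1, so the series converges in ℤ_13 to 1/(1 − a) = 1/(1 − 15210) = -1/15209. Expand this rational in ℤ_13: compute digits iteratively via d_i = x_i mod 13, x_{i+1} = (x_i − d_i)/13. The first 4 digits are (1, 0, 12, 6).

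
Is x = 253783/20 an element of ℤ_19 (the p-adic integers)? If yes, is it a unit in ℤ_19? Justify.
x ∈ ℤ_19 but not a unit; v_19(x) = 3 > 0

ℤ_19 = {x ∈ ℚ_19 : v_19(x) ≥ 0} and ℤ_19^× = {x ∈ ℤ_19 : v_19(x) = 0}. Here v_19(253783/20) = v_19(num) − v_19(den) = 3; compare against these criteria.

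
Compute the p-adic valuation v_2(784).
v_2(784) = 4

v_2(n) is the largest exponent k such that 2^k divides n. Factor out: 784 = 2^4 · 49. (Sign doesn't affect v_p.) So v_2(784) = 4.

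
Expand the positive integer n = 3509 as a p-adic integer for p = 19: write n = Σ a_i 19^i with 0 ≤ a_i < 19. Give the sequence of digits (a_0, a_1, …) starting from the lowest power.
(a_0, a_1, …) = (13, 13, 9)

Repeated division by 19 gives the digits low-to-high: 3509 = 13 + 13·19^1 + 9·19^2. Digit sequence: (13, 13, 9).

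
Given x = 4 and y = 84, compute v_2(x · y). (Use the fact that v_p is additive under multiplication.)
v_2(336) = 4

v_p(x) = 2 (factor: 4 = 2^2 · 1); v_p(y) = 2 (factor: 84 = 2^2 · 21). Additivity: v_p(xy) = v_p(x) + v_p(y) = 2 + 2 = 4. (Direct check: xy = 336 = 2^4 · (21).)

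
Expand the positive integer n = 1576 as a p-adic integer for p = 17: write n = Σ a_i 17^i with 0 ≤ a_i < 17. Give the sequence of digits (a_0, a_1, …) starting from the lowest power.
(a_0, a_1, …) = (12, 7, 5)

Repeated division by 17 gives the digits low-to-high: 1576 = 12 + 7·17^1 + 5·17^2. Digit sequence: (12, 7, 5).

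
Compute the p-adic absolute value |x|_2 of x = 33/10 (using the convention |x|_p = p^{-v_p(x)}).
|33/10|_2 = 2

Step 1 — compute v_2(x) by factoring powers of 2 out of the numerator and denominator: v_2(33/10) = -1. Step 2 — apply |x|_p = p^{-v_p(x)} = 2^{1} = 2.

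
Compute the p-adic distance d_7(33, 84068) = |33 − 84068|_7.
d_7(33, 84068) = 1/16807

Step 1 — x − y = 33 − 84068 = -84035. Step 2 — v_7(-84035) = 5 (factor: -84035 = −(7^5 · 5); the sign does not affect v_p). Step 3 — |x − y|_7 = 7^{-5} = 1/16807.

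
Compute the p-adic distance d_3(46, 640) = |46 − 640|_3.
d_3(46, 640) = 1/27

Step 1 — x − y = 46 − 640 = -594. Step 2 — v_3(-594) = 3 (factor: -594 = −(3^3 · 22); the sign does not affect v_p). Step 3 — |x − y|_3 = 3^{-3} = 1/27.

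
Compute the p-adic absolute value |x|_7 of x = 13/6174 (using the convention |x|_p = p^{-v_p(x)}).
|13/6174|_7 = 343

Step 1 — compute v_7(x) by factoring powers of 7 out of the numerator and denominator: v_7(13/6174) = -3. Step 2 — apply |x|_p = p^{-v_p(x)} = 7^{3} = 343.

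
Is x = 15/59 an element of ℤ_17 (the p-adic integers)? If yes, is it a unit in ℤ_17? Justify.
x ∈ ℤ_17^× (unit); v_17(x) = 0

ℤ_17 = {x ∈ ℚ_17 : v_17(x) ≥ 0} and ℤ_17^× = {x ∈ ℤ_17 : v_17(x) = 0}. Here v_17(15/59) = v_17(num) − v_17(den) = 0; compare against these criteria.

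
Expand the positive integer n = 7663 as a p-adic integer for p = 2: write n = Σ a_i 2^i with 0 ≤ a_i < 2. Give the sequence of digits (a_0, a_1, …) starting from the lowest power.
(a_0, a_1, …) = (1, 1, 1, 1, 0, 1, 1, 1, 1, 0, 1, 1, 1)

Repeated division by 2 gives the digits low-to-high: 7663 = 1 + 1·2^1 + 1·2^2 + 1·2^3 + 1·2^5 + 1·2^6 + 1·2^7 + 1·2^8 + 1·2^10 + 1·2^11 + 1·2^12. Digit sequence: (1, 1, 1, 1, 0, 1, 1, 1, 1, 0, 1, 1, 1).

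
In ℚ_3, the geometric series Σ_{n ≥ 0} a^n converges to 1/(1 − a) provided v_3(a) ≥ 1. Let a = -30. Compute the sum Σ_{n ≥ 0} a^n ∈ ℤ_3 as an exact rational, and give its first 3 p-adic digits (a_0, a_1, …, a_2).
Σ a^n = 1/(1 − a) = 1/31;  first 3 digits = (1, 2, 0)

v_3(a) = 1 ≥ 1, so the series converges in ℤ_3 to 1/(1 − a) = 1/(1 − (-30)) = 1/31. Expand this rational in ℤ_3: compute digits iteratively via d_i = x_i mod 3, x_{i+1} = (x_i − d_i)/3. The first 3 digits are (1, 2, 0).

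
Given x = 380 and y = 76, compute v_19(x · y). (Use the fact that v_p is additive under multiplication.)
v_19(28880) = 2

v_p(x) = 1 (factor: 380 = 19^1 · 20); v_p(y) = 1 (factor: 76 = 19^1 · 4). Additivity: v_p(xy) = v_p(x) + v_p(y) = 1 + 1 = 2. (Direct check: xy = 28880 = 19^2 · (80).)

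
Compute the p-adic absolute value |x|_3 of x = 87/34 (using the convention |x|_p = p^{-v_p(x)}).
|87/34|_3 = 1/3

Step 1 — compute v_3(x) by factoring powers of 3 out of the numerator and denominator: v_3(87/34) = 1. Step 2 — apply |x|_p = p^{-v_p(x)} = 3^{-1} = 1/3.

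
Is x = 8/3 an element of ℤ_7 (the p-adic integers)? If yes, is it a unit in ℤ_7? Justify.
x ∈ ℤ_7^× (unit); v_7(x) = 0

ℤ_7 = {x ∈ ℚ_7 : v_7(x) ≥ 0} and ℤ_7^× = {x ∈ ℤ_7 : v_7(x) = 0}. Here v_7(8/3) = v_7(num) − v_7(den) = 0; compare against these criteria.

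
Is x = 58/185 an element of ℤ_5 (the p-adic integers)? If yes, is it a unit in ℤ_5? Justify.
x ∉ ℤ_5 (v_5(x) = -1 < 0)

ℤ_5 = {x ∈ ℚ_5 : v_5(x) ≥ 0} and ℤ_5^× = {x ∈ ℤ_5 : v_5(x) = 0}. Here v_5(58/185) = v_5(num) − v_5(den) = -1; compare against these criteria.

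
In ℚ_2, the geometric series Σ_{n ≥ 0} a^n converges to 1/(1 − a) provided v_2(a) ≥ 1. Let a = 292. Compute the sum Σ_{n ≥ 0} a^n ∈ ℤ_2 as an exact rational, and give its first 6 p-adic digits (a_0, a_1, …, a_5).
Σ a^n = 1/(1 − a) = -1/291;  first 6 digits = (1, 0, 1, 0, 1, 1)

v_2(a) = 2 ≥ 1, so the series converges in ℤ_2 to 1/(1 − a) = 1/(1 − 292) = -1/291. Expand this rational in ℤ_2: compute digits iteratively via d_i = x_i mod 2, x_{i+1} = (x_i − d_i)/2. The first 6 digits are (1, 0, 1, 0, 1, 1).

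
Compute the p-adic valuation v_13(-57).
v_13(-57) = 0

v_13(n) is the largest exponent k such that 13^k divides n. Factor out: -57 = -13^0 · 57. (Sign doesn't affect v_p.) So v_13(-57) = 0.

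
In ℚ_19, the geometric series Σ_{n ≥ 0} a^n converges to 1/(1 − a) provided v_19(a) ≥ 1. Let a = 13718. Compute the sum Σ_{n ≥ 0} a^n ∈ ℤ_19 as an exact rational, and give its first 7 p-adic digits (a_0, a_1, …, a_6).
Σ a^n = 1/(1 − a) = -1/13717;  first 7 digits = (1, 0, 0, 2, 0, 0, 4)

v_19(a) = 3 ≥ 1, so the series converges in ℤ_19 to 1/(1 − a) = 1/(1 − 13718) = -1/13717. Expand this rational in ℤ_19: compute digits iteratively via d_i = x_i mod 19, x_{i+1} = (x_i − d_i)/19. The first 7 digits are (1, 0, 0, 2, 0, 0, 4).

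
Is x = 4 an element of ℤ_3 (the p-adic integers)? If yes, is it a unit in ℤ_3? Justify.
x ∈ ℤ_3^× (unit); v_3(x) = 0

ℤ_3 = {x ∈ ℚ_3 : v_3(x) ≥ 0} and ℤ_3^× = {x ∈ ℤ_3 : v_3(x) = 0}. Here v_3(4) = v_3(num) − v_3(den) = 0; compare against these criteria.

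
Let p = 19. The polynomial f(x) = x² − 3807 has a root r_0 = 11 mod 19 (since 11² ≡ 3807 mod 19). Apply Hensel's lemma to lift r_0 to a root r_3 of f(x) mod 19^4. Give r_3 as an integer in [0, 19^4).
r_3 = 67423 (mod 130321)

Hensel's recurrence: r_{i+1} = r_i − f(r_i)·(f′(r_i))^{-1} mod 19^{i+2}, with f′(x) = 2x. Iterate:
  r_0 = 11 (mod 19)
  r_1 = 277 (mod 361)
  r_2 = 5692 (mod 6859)
  r_3 = 67423 (mod 130321)
Final: r_3 = 67423, and one checks f(r_3) ≡ 0 mod 19^4.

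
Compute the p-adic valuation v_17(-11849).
v_17(-11849) = 2

v_17(n) is the largest exponent k such that 17^k divides n. Factor out: -11849 = -17^2 · 41. (Sign doesn't affect v_p.) So v_17(-11849) = 2.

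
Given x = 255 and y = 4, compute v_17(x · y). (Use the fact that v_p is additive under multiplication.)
v_17(1020) = 1

v_p(x) = 1 (factor: 255 = 17^1 · 15); v_p(y) = 0 (factor: 4 = 17^0 · 4). Additivity: v_p(xy) = v_p(x) + v_p(y) = 1 + 0 = 1. (Direct check: xy = 1020 = 17^1 · (60).)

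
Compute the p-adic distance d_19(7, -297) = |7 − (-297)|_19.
d_19(7, -297) = 1/19

Step 1 — x − y = 7 − (-297) = 304. Step 2 — v_19(304) = 1 (factor: 304 = (19^1 · 16); the sign does not affect v_p). Step 3 — |x − y|_19 = 19^{-1} = 1/19.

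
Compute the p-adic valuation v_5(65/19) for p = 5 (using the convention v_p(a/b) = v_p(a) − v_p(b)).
v_5(65/19) = 1

Factor powers of 5 from the numerator and denominator of the reduced fraction: 65 = 5^1 · 13 and 19 = 5^0 · 19. Apply v_p(a/b) = v_p(a) − v_p(b): v_5(65/19) = 1 − 0 = 1.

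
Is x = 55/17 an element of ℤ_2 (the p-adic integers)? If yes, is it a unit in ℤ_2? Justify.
x ∈ ℤ_2^× (unit); v_2(x) = 0

ℤ_2 = {x ∈ ℚ_2 : v_2(x) ≥ 0} and ℤ_2^× = {x ∈ ℤ_2 : v_2(x) = 0}. Here v_2(55/17) = v_2(num) − v_2(den) = 0; compare against these criteria.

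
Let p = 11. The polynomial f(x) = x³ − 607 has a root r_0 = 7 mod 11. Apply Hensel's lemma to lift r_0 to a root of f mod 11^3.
r_2 = 799 (mod 1331)

Hensel: r_{i+1} = r_i − f(r_i)/f′(r_i) mod 11^{i+2}, where f′(x) = 3x². Iterate:
  r_0 = 7 (mod 11)
  r_1 = 73 (mod 121)
  r_2 = 799 (mod 1331)
Final: r = 799 with f(r) ≡ 0 mod 11^3.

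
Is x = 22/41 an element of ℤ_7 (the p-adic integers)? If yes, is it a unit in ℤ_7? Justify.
x ∈ ℤ_7^× (unit); v_7(x) = 0

ℤ_7 = {x ∈ ℚ_7 : v_7(x) ≥ 0} and ℤ_7^× = {x ∈ ℤ_7 : v_7(x) = 0}. Here v_7(22/41) = v_7(num) − v_7(den) = 0; compare against these criteria.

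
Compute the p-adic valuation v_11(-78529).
v_11(-78529) = 3

v_11(n) is the largest exponent k such that 11^k divides n. Factor out: -78529 = -11^3 · 59. (Sign doesn't affect v_p.) So v_11(-78529) = 3.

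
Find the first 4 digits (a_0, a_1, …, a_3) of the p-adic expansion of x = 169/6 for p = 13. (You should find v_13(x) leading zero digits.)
(a_0, …, a_3) = (0, 0, 11, 10)

v_13(169/6) = 2, so a_0 = ... = a_1 = 0. Factor out: x = 13^2 · u with u = 1/6 a unit in ℤ_13. Expand u iteratively via a_{v+i} = u_i mod 13, u_{i+1} = (u_i − a_{v+i})/13:
  u_0 = 1/6;  a_2 = 11;  u_1 = (u_0 − 11)/13 = -5/6
  u_1 = -5/6;  a_3 = 10;  u_2 = (u_1 − 10)/13 = -5/6
Digits: (0, 0, 11, 10).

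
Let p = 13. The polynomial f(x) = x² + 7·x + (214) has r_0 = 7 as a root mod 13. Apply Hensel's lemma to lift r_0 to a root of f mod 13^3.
r_2 = 1489 (mod 2197)

Hensel: r_{i+1} = r_i − f(r_i)·(f′(r_i))^{-1} mod 13^{i+2}, f′(x) = 2x + 7. Iterate:
  r_0 = 7 (mod 13)
  r_1 = 137 (mod 169)
  r_2 = 1489 (mod 2197)
Final: r = 1489 satisfies f(r) ≡ 0 mod 13^3.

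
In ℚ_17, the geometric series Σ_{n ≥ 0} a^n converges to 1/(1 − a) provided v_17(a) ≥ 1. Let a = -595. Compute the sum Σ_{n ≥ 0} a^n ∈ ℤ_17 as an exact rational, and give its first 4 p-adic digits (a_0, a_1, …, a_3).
Σ a^n = 1/(1 − a) = 1/596;  first 4 digits = (1, 16, 15, 2)

v_17(a) = 1 ≥ 1, so the series converges in ℤ_17 to 1/(1 − a) = 1/(1 − (-595)) = 1/596. Expand this rational in ℤ_17: compute digits iteratively via d_i = x_i mod 17, x_{i+1} = (x_i − d_i)/17. The first 4 digits are (1, 16, 15, 2).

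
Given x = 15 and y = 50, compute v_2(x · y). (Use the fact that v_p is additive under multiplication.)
v_2(750) = 1

v_p(x) = 0 (factor: 15 = 2^0 · 15); v_p(y) = 1 (factor: 50 = 2^1 · 25). Additivity: v_p(xy) = v_p(x) + v_p(y) = 0 + 1 = 1. (Direct check: xy = 750 = 2^1 · (375).)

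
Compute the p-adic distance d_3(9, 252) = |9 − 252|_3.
d_3(9, 252) = 1/243

Step 1 — x − y = 9 − 252 = -243. Step 2 — v_3(-243) = 5 (factor: -243 = −(3^5 · 1); the sign does not affect v_p). Step 3 — |x − y|_3 = 3^{-5} = 1/243.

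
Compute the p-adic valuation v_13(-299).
v_13(-299) = 1

v_13(n) is the largest exponent k such that 13^k divides n. Factor out: -299 = -13^1 · 23. (Sign doesn't affect v_p.) So v_13(-299) = 1.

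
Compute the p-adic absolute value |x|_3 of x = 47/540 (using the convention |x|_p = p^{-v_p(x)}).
|47/540|_3 = 27

Step 1 — compute v_3(x) by factoring powers of 3 out of the numerator and denominator: v_3(47/540) = -3. Step 2 — apply |x|_p = p^{-v_p(x)} = 3^{3} = 27.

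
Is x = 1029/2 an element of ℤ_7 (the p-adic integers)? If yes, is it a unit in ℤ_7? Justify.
x ∈ ℤ_7 but not a unit; v_7(x) = 3 > 0

ℤ_7 = {x ∈ ℚ_7 : v_7(x) ≥ 0} and ℤ_7^× = {x ∈ ℤ_7 : v_7(x) = 0}. Here v_7(1029/2) = v_7(num) − v_7(den) = 3; compare against these criteria.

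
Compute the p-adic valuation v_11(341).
v_11(341) = 1

v_11(n) is the largest exponent k such that 11^k divides n. Factor out: 341 = 11^1 · 31. (Sign doesn't affect v_p.) So v_11(341) = 1.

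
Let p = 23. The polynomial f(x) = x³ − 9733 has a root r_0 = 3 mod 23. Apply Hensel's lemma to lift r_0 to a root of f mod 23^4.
r_3 = 46072 (mod 279841)

Hensel: r_{i+1} = r_i − f(r_i)/f′(r_i) mod 23^{i+2}, where f′(x) = 3x². Iterate:
  r_0 = 3 (mod 23)
  r_1 = 49 (mod 529)
  r_2 = 9571 (mod 12167)
  r_3 = 46072 (mod 279841)
Final: r = 46072 with f(r) ≡ 0 mod 23^4.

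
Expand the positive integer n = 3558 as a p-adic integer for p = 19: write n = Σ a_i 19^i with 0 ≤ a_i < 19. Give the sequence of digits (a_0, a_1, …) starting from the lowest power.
(a_0, a_1, …) = (5, 16, 9)

Repeated division by 19 gives the digits low-to-high: 3558 = 5 + 16·19^1 + 9·19^2. Digit sequence: (5, 16, 9).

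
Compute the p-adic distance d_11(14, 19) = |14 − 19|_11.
d_11(14, 19) = 1

Step 1 — x − y = 14 − 19 = -5. Step 2 — v_11(-5) = 0 (factor: -5 = −(11^0 · 5); the sign does not affect v_p). Step 3 — |x − y|_11 = 11^{0} = 1.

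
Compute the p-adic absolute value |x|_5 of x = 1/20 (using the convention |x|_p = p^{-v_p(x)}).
|1/20|_5 = 5

Step 1 — compute v_5(x) by factoring powers of 5 out of the numerator and denominator: v_5(1/20) = -1. Step 2 — apply |x|_p = p^{-v_p(x)} = 5^{1} = 5.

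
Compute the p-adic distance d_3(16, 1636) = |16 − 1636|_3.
d_3(16, 1636) = 1/81

Step 1 — x − y = 16 − 1636 = -1620. Step 2 — v_3(-1620) = 4 (factor: -1620 = −(3^4 · 20); the sign does not affect v_p). Step 3 — |x − y|_3 = 3^{-4} = 1/81.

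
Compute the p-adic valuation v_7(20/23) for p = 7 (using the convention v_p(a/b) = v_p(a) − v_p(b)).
v_7(20/23) = 0

Factor powers of 7 from the numerator and denominator of the reduced fraction: 20 = 7^0 · 20 and 23 = 7^0 · 23. Apply v_p(a/b) = v_p(a) − v_p(b): v_7(20/23) = 0 − 0 = 0.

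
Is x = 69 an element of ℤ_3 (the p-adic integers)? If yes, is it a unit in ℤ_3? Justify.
x ∈ ℤ_3 but not a unit; v_3(x) = 1 > 0

ℤ_3 = {x ∈ ℚ_3 : v_3(x) ≥ 0} and ℤ_3^× = {x ∈ ℤ_3 : v_3(x) = 0}. Here v_3(69) = v_3(num) − v_3(den) = 1; compare against these criteria.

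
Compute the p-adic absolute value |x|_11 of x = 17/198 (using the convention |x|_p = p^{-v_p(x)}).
|17/198|_11 = 11

Step 1 — compute v_11(x) by factoring powers of 11 out of the numerator and denominator: v_11(17/198) = -1. Step 2 — apply |x|_p = p^{-v_p(x)} = 11^{1} = 11.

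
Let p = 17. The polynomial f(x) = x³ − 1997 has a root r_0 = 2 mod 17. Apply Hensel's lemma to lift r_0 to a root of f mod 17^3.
r_2 = 2552 (mod 4913)

Hensel: r_{i+1} = r_i − f(r_i)/f′(r_i) mod 17^{i+2}, where f′(x) = 3x². Iterate:
  r_0 = 2 (mod 17)
  r_1 = 240 (mod 289)
  r_2 = 2552 (mod 4913)
Final: r = 2552 with f(r) ≡ 0 mod 17^3.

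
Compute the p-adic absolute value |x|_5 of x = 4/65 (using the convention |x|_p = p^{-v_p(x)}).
|4/65|_5 = 5

Step 1 — compute v_5(x) by factoring powers of 5 out of the numerator and denominator: v_5(4/65) = -1. Step 2 — apply |x|_p = p^{-v_p(x)} = 5^{1} = 5.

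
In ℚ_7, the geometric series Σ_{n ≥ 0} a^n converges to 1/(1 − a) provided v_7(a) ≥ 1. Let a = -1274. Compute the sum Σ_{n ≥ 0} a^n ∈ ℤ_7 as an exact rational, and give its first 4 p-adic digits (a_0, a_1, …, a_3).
Σ a^n = 1/(1 − a) = 1/1275;  first 4 digits = (1, 0, 2, 3)

v_7(a) = 2 ≥ 1, so the series converges in ℤ_7 to 1/(1 − a) = 1/(1 − (-1274)) = 1/1275. Expand this rational in ℤ_7: compute digits iteratively via d_i = x_i mod 7, x_{i+1} = (x_i − d_i)/7. The first 4 digits are (1, 0, 2, 3).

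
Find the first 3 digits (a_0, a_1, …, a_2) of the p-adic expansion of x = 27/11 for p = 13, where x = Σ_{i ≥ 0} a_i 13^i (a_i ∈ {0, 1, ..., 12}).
(a_0, …, a_2) = (6, 8, 10)

v_13(27/11) = 0 (numerator and denominator both coprime to 13), so x ∈ ℤ_13^×. Compute digits iteratively via a_i = x_i mod 13, x_{i+1} = (x_i − a_i)/13, with x_0 = x:
  x_0 = 27/11;  a_0 = 6;  x_1 = (x_0 − 6)/13 = -3/11
  x_1 = -3/11;  a_1 = 8;  x_2 = (x_1 − 8)/13 = -7/11
  x_2 = -7/11;  a_2 = 10;  x_3 = (x_2 − 10)/13 = -9/11
Digits: (6, 8, 10).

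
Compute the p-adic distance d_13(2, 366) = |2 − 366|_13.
d_13(2, 366) = 1/13

Step 1 — x − y = 2 − 366 = -364. Step 2 — v_13(-364) = 1 (factor: -364 = −(13^1 · 28); the sign does not affect v_p). Step 3 — |x − y|_13 = 13^{-1} = 1/13.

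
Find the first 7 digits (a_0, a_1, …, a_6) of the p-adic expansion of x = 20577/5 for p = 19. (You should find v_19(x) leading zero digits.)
(a_0, …, a_6) = (0, 0, 0, 12, 7, 11, 7)

v_19(20577/5) = 3, so a_0 = ... = a_2 = 0. Factor out: x = 19^3 · u with u = 3/5 a unit in ℤ_19. Expand u iteratively via a_{v+i} = u_i mod 19, u_{i+1} = (u_i − a_{v+i})/19:
  u_0 = 3/5;  a_3 = 12;  u_1 = (u_0 − 12)/19 = -3/5
  u_1 = -3/5;  a_4 = 7;  u_2 = (u_1 − 7)/19 = -2/5
  u_2 = -2/5;  a_5 = 11;  u_3 = (u_2 − 11)/19 = -3/5
  u_3 = -3/5;  a_6 = 7;  u_4 = (u_3 − 7)/19 = -2/5
Digits: (0, 0, 0, 12, 7, 11, 7).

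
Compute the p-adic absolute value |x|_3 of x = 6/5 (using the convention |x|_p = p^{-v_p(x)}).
|6/5|_3 = 1/3

Step 1 — compute v_3(x) by factoring powers of 3 out of the numerator and denominator: v_3(6/5) = 1. Step 2 — apply |x|_p = p^{-v_p(x)} = 3^{-1} = 1/3.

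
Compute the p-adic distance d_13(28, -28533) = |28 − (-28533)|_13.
d_13(28, -28533) = 1/28561

Step 1 — x − y = 28 − (-28533) = 28561. Step 2 — v_13(28561) = 4 (factor: 28561 = (13^4 · 1); the sign does not affect v_p). Step 3 — |x − y|_13 = 13^{-4} = 1/28561.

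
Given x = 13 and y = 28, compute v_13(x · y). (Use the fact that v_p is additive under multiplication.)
v_13(364) = 1

v_p(x) = 1 (factor: 13 = 13^1 · 1); v_p(y) = 0 (factor: 28 = 13^0 · 28). Additivity: v_p(xy) = v_p(x) + v_p(y) = 1 + 0 = 1. (Direct check: xy = 364 = 13^1 · (28).)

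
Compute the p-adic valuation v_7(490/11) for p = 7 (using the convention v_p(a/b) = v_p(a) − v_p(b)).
v_7(490/11) = 2

Factor powers of 7 from the numerator and denominator of the reduced fraction: 490 = 7^2 · 10 and 11 = 7^0 · 11. Apply v_p(a/b) = v_p(a) − v_p(b): v_7(490/11) = 2 − 0 = 2.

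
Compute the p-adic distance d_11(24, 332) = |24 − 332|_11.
d_11(24, 332) = 1/11

Step 1 — x − y = 24 − 332 = -308. Step 2 — v_11(-308) = 1 (factor: -308 = −(11^1 · 28); the sign does not affect v_p). Step 3 — |x − y|_11 = 11^{-1} = 1/11.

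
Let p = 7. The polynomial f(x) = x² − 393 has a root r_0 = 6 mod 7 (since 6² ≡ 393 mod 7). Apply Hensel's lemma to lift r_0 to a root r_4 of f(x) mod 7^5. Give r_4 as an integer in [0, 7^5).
r_4 = 2204 (mod 16807)

Hensel's recurrence: r_{i+1} = r_i − f(r_i)·(f′(r_i))^{-1} mod 7^{i+2}, with f′(x) = 2x. Iterate:
  r_0 = 6 (mod 7)
  r_1 = 48 (mod 49)
  r_2 = 146 (mod 343)
  r_3 = 2204 (mod 2401)
  r_4 = 2204 (mod 16807)
Final: r_4 = 2204, and one checks f(r_4) ≡ 0 mod 7^5.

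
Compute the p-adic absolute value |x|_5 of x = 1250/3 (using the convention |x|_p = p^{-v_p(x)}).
|1250/3|_5 = 1/625

Step 1 — compute v_5(x) by factoring powers of 5 out of the numerator and denominator: v_5(1250/3) = 4. Step 2 — apply |x|_p = p^{-v_p(x)} = 5^{-4} = 1/625.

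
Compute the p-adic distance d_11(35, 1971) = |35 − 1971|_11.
d_11(35, 1971) = 1/121

Step 1 — x − y = 35 − 1971 = -1936. Step 2 — v_11(-1936) = 2 (factor: -1936 = −(11^2 · 16); the sign does not affect v_p). Step 3 — |x − y|_11 = 11^{-2} = 1/121.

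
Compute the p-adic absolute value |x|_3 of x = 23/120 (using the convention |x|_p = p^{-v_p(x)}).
|23/120|_3 = 3

Step 1 — compute v_3(x) by factoring powers of 3 out of the numerator and denominator: v_3(23/120) = -1. Step 2 — apply |x|_p = p^{-v_p(x)} = 3^{1} = 3.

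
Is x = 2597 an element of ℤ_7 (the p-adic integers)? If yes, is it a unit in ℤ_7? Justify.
x ∈ ℤ_7 but not a unit; v_7(x) = 2 > 0

ℤ_7 = {x ∈ ℚ_7 : v_7(x) ≥ 0} and ℤ_7^× = {x ∈ ℤ_7 : v_7(x) = 0}. Here v_7(2597) = v_7(num) − v_7(den) = 2; compare against these criteria.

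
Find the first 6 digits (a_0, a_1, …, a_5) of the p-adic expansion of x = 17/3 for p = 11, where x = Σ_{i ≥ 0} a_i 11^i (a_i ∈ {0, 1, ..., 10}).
(a_0, …, a_5) = (2, 4, 7, 3, 7, 3)

v_11(17/3) = 0 (numerator and denominator both coprime to 11), so x ∈ ℤ_11^×. Compute digits iteratively via a_i = x_i mod 11, x_{i+1} = (x_i − a_i)/11, with x_0 = x:
  x_0 = 17/3;  a_0 = 2;  x_1 = (x_0 − 2)/11 = 1/3
  x_1 = 1/3;  a_1 = 4;  x_2 = (x_1 − 4)/11 = -1/3
  x_2 = -1/3;  a_2 = 7;  x_3 = (x_2 − 7)/11 = -2/3
  x_3 = -2/3;  a_3 = 3;  x_4 = (x_3 − 3)/11 = -1/3
  x_4 = -1/3;  a_4 = 7;  x_5 = (x_4 − 7)/11 = -2/3
  x_5 = -2/3;  a_5 = 3;  x_6 = (x_5 − 3)/11 = -1/3
Digits: (2, 4, 7, 3, 7, 3).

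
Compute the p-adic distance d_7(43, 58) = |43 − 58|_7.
d_7(43, 58) = 1

Step 1 — x − y = 43 − 58 = -15. Step 2 — v_7(-15) = 0 (factor: -15 = −(7^0 · 15); the sign does not affect v_p). Step 3 — |x − y|_7 = 7^{0} = 1.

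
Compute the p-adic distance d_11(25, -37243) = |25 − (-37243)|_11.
d_11(25, -37243) = 1/1331

Step 1 — x − y = 25 − (-37243) = 37268. Step 2 — v_11(37268) = 3 (factor: 37268 = (11^3 · 28); the sign does not affect v_p). Step 3 — |x − y|_11 = 11^{-3} = 1/1331.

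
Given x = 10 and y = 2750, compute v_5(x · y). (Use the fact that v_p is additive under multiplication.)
v_5(27500) = 4

v_p(x) = 1 (factor: 10 = 5^1 · 2); v_p(y) = 3 (factor: 2750 = 5^3 · 22). Additivity: v_p(xy) = v_p(x) + v_p(y) = 1 + 3 = 4. (Direct check: xy = 27500 = 5^4 · (44).)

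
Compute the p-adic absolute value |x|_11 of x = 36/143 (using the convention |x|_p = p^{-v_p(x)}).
|36/143|_11 = 11

Step 1 — compute v_11(x) by factoring powers of 11 out of the numerator and denominator: v_11(36/143) = -1. Step 2 — apply |x|_p = p^{-v_p(x)} = 11^{1} = 11.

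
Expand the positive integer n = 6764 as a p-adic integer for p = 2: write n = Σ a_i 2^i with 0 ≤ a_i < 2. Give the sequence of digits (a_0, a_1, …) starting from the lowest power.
(a_0, a_1, …) = (0, 0, 1, 1, 0, 1, 1, 0, 0, 1, 0, 1, 1)

Repeated division by 2 gives the digits low-to-high: 6764 = 1·2^2 + 1·2^3 + 1·2^5 + 1·2^6 + 1·2^9 + 1·2^11 + 1·2^12. Digit sequence: (0, 0, 1, 1, 0, 1, 1, 0, 0, 1, 0, 1, 1).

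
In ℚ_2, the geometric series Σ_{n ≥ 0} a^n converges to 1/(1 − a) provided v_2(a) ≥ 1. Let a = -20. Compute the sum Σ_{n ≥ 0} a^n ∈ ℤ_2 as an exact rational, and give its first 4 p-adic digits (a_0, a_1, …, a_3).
Σ a^n = 1/(1 − a) = 1/21;  first 4 digits = (1, 0, 1, 1)

v_2(a) = 2 ≥ 1, so the series converges in ℤ_2 to 1/(1 − a) = 1/(1 − (-20)) = 1/21. Expand this rational in ℤ_2: compute digits iteratively via d_i = x_i mod 2, x_{i+1} = (x_i − d_i)/2. The first 4 digits are (1, 0, 1, 1).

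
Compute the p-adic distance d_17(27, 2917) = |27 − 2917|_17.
d_17(27, 2917) = 1/289

Step 1 — x − y = 27 − 2917 = -2890. Step 2 — v_17(-2890) = 2 (factor: -2890 = −(17^2 · 10); the sign does not affect v_p). Step 3 — |x − y|_17 = 17^{-2} = 1/289.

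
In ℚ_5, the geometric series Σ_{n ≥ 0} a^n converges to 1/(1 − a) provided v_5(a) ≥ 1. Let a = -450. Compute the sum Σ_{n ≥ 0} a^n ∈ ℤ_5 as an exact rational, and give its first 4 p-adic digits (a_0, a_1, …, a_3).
Σ a^n = 1/(1 − a) = 1/451;  first 4 digits = (1, 0, 2, 1)

v_5(a) = 2 ≥ 1, so the series converges in ℤ_5 to 1/(1 − a) = 1/(1 − (-450)) = 1/451. Expand this rational in ℤ_5: compute digits iteratively via d_i = x_i mod 5, x_{i+1} = (x_i − d_i)/5. The first 4 digits are (1, 0, 2, 1).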